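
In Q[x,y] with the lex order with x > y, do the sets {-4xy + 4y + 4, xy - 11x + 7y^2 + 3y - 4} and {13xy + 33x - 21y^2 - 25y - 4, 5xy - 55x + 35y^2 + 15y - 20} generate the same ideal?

Yes, the ideals are equal.

For a fixed monomial order, each ideal has a unique reduced Gröbner basis; comparing bases decides equality.
Buchberger on the first generating set:
f_1 = -4xy + 4y + 4, LT = xy.
f_2 = xy - 11x + 7y^2 + 3y - 4, LT = xy.

S(f_1,f_2): lcm = xy. S = 11x - 7y^2 - 4y + 3.
  leading term x: no divisor's leading term divides it; move 11x to the remainder.
  leading term y^2: no divisor's leading term divides it; move -7y^2 to the remainder.
  leading term y: no divisor's leading term divides it; move -4y to the remainder.
  leading term 1: no divisor's leading term divides it; move 3 to the remainder.
  remainder 11x - 7y^2 - 4y + 3 ≠ 0; add g_3 = 11x - 7y^2 - 4y + 3 to the basis.

S(f_1,g_3): lcm = xy. S = 7/11y^3 + 4/11y^2 - 14/11y - 1.
  leading term y^3: no divisor's leading term divides it; move 7/11y^3 to the remainder.
  leading term y^2: no divisor's leading term divides it; move 4/11y^2 to the remainder.
  leading term y: no divisor's leading term divides it; move -14/11y to the remainder.
  leading term 1: no divisor's leading term divides it; move -1 to the remainder.
  remainder 7/11y^3 + 4/11y^2 - 14/11y - 1 ≠ 0; add g_4 = 7/11y^3 + 4/11y^2 - 14/11y - 1 to the basis.

The other S-polynomials (S(f_2,g_3), S(f_1,g_4), S(f_2,g_4), S(g_3,g_4)) all reduce to 0 modulo the current basis, so we have a Gröbner basis.
Inter-reduce: drop elements whose leading term is divisible by another's, tail-reduce, and make monic.
Reduced Gröbner basis: {x - 7/11y^2 - 4/11y + 3/11, y^3 + 4/7y^2 - 2y - 11/7}.

Buchberger on the second generating set:
h_1 = 13xy + 33x - 21y^2 - 25y - 4, LT = xy.
h_2 = 5xy - 55x + 35y^2 + 15y - 20, LT = xy.

S(h_1,h_2): lcm = xy. S = 176/13x - 112/13y^2 - 64/13y + 48/13.
  leading term x: no divisor's leading term divides it; move 176/13x to the remainder.
  leading term y^2: no divisor's leading term divides it; move -112/13y^2 to the remainder.
  leading term y: no divisor's leading term divides it; move -64/13y to the remainder.
  leading term 1: no divisor's leading term divides it; move 48/13 to the remainder.
  remainder 176/13x - 112/13y^2 - 64/13y + 48/13 ≠ 0; add k_3 = 176/13x - 112/13y^2 - 64/13y + 48/13 to the basis.

S(h_1,k_3): lcm = xy. S = 33/13x + 7/11y^3 - 179/143y^2 - 314/143y - 4/13.
  leading term x: subtract (3/16)·k_3 from 33/13x + 7/11y^3 - 179/143y^2 - 314/143y - 4/13 → 7/11y^3 + 4/11y^2 - 14/11y - 1
  leading term y^3: no divisor's leading term divides it; move 7/11y^3 to the remainder.
  leading term y^2: no divisor's leading term divides it; move 4/11y^2 to the remainder.
  leading term y: no divisor's leading term divides it; move -14/11y to the remainder.
  leading term 1: no divisor's leading term divides it; move -1 to the remainder.
  remainder 7/11y^3 + 4/11y^2 - 14/11y - 1 ≠ 0; add k_4 = 7/11y^3 + 4/11y^2 - 14/11y - 1 to the basis.

The other S-polynomials (S(h_2,k_3), S(h_1,k_4), S(h_2,k_4), S(k_3,k_4)) all reduce to 0 modulo the current basis, so we have a Gröbner basis.
Inter-reduce: drop elements whose leading term is divisible by another's, tail-reduce, and make monic.
Reduced Gröbner basis: {x - 7/11y^2 - 4/11y + 3/11, y^3 + 4/7y^2 - 2y - 11/7}.

The two bases agree; hence the ideals are identical.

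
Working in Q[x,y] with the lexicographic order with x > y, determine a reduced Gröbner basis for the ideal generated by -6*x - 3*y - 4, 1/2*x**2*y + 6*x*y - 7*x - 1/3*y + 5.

The reduced Gröbner basis is the canonical form of the ideal for this ordering.

f_1 = -6*x - 3*y - 4, LT = x.
f_2 = 1/2*x**2*y + 6*x*y - 7*x - 1/3*y + 5, LT = x**2*y.

S(f_1,f_2): lcm = x**2*y. S = 1/2*x*y**2 - 34/3*x*y + 14*x + 2/3*y - 10.
  leading term x*y**2: subtract (-1/12*y**2)·f_1 from 1/2*x*y**2 - 34/3*x*y + 14*x + 2/3*y - 10 → -34/3*x*y + 14*x - 1/4*y**3 - 1/3*y**2 + 2/3*y - 10
  leading term x*y: subtract (17/9*y)·f_1 from -34/3*x*y + 14*x - 1/4*y**3 - 1/3*y**2 + 2/3*y - 10 → 14*x - 1/4*y**3 + 16/3*y**2 + 74/9*y - 10
  leading term x: subtract (-7/3)·f_1 from 14*x - 1/4*y**3 + 16/3*y**2 + 74/9*y - 10 → -1/4*y**3 + 16/3*y**2 + 11/9*y - 58/3
  leading term y**3: no divisor's leading term divides it; move -1/4*y**3 to the remainder.
  leading term y**2: no divisor's leading term divides it; move 16/3*y**2 to the remainder.
  leading term y: no divisor's leading term divides it; move 11/9*y to the remainder.
  leading term 1: no divisor's leading term divides it; move -58/3 to the remainder.
  remainder -1/4*y**3 + 16/3*y**2 + 11/9*y - 58/3 ≠ 0; add g_3 = -1/4*y**3 + 16/3*y**2 + 11/9*y - 58/3 to the basis.

S(f_1,g_3): leading monomials are coprime, so the S-polynomial reduces to 0 (Buchberger's first criterion).
S(f_2,g_3): lcm = x**2*y**3. S = 64/3*x**2*y**2 + 44/9*x**2*y - 232/3*x**2 + 12*x*y**3 - 14*x*y**2 - 2/3*y**3 + 10*y**2.
  leading term x**2*y**2: subtract (-32/9*x*y**2)·f_1 from 64/3*x**2*y**2 + 44/9*x**2*y - 232/3*x**2 + 12*x*y**3 - 14*x*y**2 - 2/3*y**3 + 10*y**2 → 44/9*x**2*y - 232/3*x**2 + 4/3*x*y**3 - 254/9*x*y**2 - 2/3*y**3 + 10*y**2
  leading term x**2*y: subtract (-22/27*x*y)·f_1 from 44/9*x**2*y - 232/3*x**2 + 4/3*x*y**3 - 254/9*x*y**2 - 2/3*y**3 + 10*y**2 → -232/3*x**2 + 4/3*x*y**3 - 92/3*x*y**2 - 88/27*x*y - 2/3*y**3 + 10*y**2
  leading term x**2: subtract (116/9*x)·f_1 from -232/3*x**2 + 4/3*x*y**3 - 92/3*x*y**2 - 88/27*x*y - 2/3*y**3 + 10*y**2 → 4/3*x*y**3 - 92/3*x*y**2 + 956/27*x*y + 464/9*x - 2/3*y**3 + 10*y**2
  leading term x*y**3: subtract (-2/9*y**3)·f_1 from 4/3*x*y**3 - 92/3*x*y**2 + 956/27*x*y + 464/9*x - 2/3*y**3 + 10*y**2 → -92/3*x*y**2 + 956/27*x*y + 464/9*x - 2/3*y**4 - 14/9*y**3 + 10*y**2
  leading term x*y**2: subtract (46/9*y**2)·f_1 from -92/3*x*y**2 + 956/27*x*y + 464/9*x - 2/3*y**4 - 14/9*y**3 + 10*y**2 → 956/27*x*y + 464/9*x - 2/3*y**4 + 124/9*y**3 + 274/9*y**2
  leading term x*y: subtract (-478/81*y)·f_1 from 956/27*x*y + 464/9*x - 2/3*y**4 + 124/9*y**3 + 274/9*y**2 → 464/9*x - 2/3*y**4 + 124/9*y**3 + 344/27*y**2 - 1912/81*y
  leading term x: subtract (-232/27)·f_1 from 464/9*x - 2/3*y**4 + 124/9*y**3 + 344/27*y**2 - 1912/81*y → -2/3*y**4 + 124/9*y**3 + 344/27*y**2 - 4000/81*y - 928/27
  leading term y**4: subtract (8/3*y)·g_3 from -2/3*y**4 + 124/9*y**3 + 344/27*y**2 - 4000/81*y - 928/27 → -4/9*y**3 + 256/27*y**2 + 176/81*y - 928/27
  leading term y**3: subtract (16/9)·g_3 from -4/9*y**3 + 256/27*y**2 + 176/81*y - 928/27 → 0
  remainder 0.

Every S-polynomial of the final basis reduces to 0, so we have a Gröbner basis.
Inter-reduce: drop elements whose leading term is divisible by another's, tail-reduce, and make monic.

G = {x + 1/2*y + 2/3, y**3 - 64/3*y**2 - 44/9*y + 232/3}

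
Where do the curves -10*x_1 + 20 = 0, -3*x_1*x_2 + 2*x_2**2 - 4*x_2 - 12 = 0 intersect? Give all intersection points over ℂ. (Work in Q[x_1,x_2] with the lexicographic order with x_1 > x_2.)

Compute a lex Gröbner basis by Buchberger's algorithm.
f_1 = -10*x_1 + 20, LT = x_1.
f_2 = -3*x_1*x_2 + 2*x_2**2 - 4*x_2 - 12, LT = x_1*x_2.

S(f_1,f_2): lcm = x_1*x_2. S = 2/3*x_2**2 - 10/3*x_2 - 4.
  leading term x_2**2: no divisor's leading term divides it; move 2/3*x_2**2 to the remainder.
  leading term x_2: no divisor's leading term divides it; move -10/3*x_2 to the remainder.
  leading term 1: no divisor's leading term divides it; move -4 to the remainder.
  remainder 2/3*x_2**2 - 10/3*x_2 - 4 ≠ 0; add h_3 = 2/3*x_2**2 - 10/3*x_2 - 4 to the basis.

S(f_1,h_3): leading monomials are coprime, so the S-polynomial reduces to 0 (Buchberger's first criterion).
S(f_2,h_3): lcm = x_1*x_2**2. S = 5*x_1*x_2 + 6*x_1 - 2/3*x_2**3 + 4/3*x_2**2 + 4*x_2.
  leading term x_1*x_2: subtract (-1/2*x_2)·f_1 from 5*x_1*x_2 + 6*x_1 - 2/3*x_2**3 + 4/3*x_2**2 + 4*x_2 → 6*x_1 - 2/3*x_2**3 + 4/3*x_2**2 + 14*x_2
  leading term x_1: subtract (-3/5)·f_1 from 6*x_1 - 2/3*x_2**3 + 4/3*x_2**2 + 14*x_2 → -2/3*x_2**3 + 4/3*x_2**2 + 14*x_2 + 12
  leading term x_2**3: subtract (-x_2)·h_3 from -2/3*x_2**3 + 4/3*x_2**2 + 14*x_2 + 12 → -2*x_2**2 + 10*x_2 + 12
  leading term x_2**2: subtract (-3)·h_3 from -2*x_2**2 + 10*x_2 + 12 → 0
  remainder 0.

Every S-polynomial of the final basis reduces to 0, so we have a Gröbner basis.
Inter-reduce: drop elements whose leading term is divisible by another's, tail-reduce, and make monic.
Reduced Gröbner basis: {x_1 - 2, x_2**2 - 5*x_2 - 6}.

Since the basis is lex-ordered, x_2**2 - 5*x_2 - 6 is univariate in x_2. Its roots are {-1, 6}. Back-substituting each root into the other basis elements fixes the other coordinates.
  x_2 = -1: the earlier basis element becomes x_1 - 2 = 0, giving x_1 = 2 — point (2, -1).
  x_2 = 6: the earlier basis element becomes x_1 - 2 = 0, giving x_1 = 2 — point (2, 6).
Check: every point annihilates each of the original generators.

{(2, -1), (2, 6)}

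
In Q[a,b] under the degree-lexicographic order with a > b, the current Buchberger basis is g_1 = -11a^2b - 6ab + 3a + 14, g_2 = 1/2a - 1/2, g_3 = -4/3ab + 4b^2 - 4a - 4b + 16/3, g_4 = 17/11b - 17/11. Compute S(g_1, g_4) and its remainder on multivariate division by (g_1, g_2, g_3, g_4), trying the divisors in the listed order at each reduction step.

S(g_1, g_4) = a^2 + 6/11ab - 3/11a - 14/11; remainder on division = 0.

lcm(LM(g_1), LM(g_4)) = a^2b.
S = (lcm/LT(g_1))·g_1 − (lcm/LT(g_4))·g_4 = a^2 + 6/11ab - 3/11a - 14/11.
Reduce S modulo (g_1, g_2, g_3, g_4) in that order:
  leading term a^2: subtract (2a)·g_2 from a^2 + 6/11ab - 3/11a - 14/11 → 6/11ab + 8/11a - 14/11
  leading term ab: subtract (12/11b)·g_2 from 6/11ab + 8/11a - 14/11 → 8/11a + 6/11b - 14/11
  leading term a: subtract (16/11)·g_2 from 8/11a + 6/11b - 14/11 → 6/11b - 6/11
  leading term b: subtract (6/17)·g_4 from 6/11b - 6/11 → 0
The remainder is 0, so this S-polynomial contributes no new basis element.
This is the inner loop of Buchberger's algorithm — each nonzero remainder becomes a new basis element.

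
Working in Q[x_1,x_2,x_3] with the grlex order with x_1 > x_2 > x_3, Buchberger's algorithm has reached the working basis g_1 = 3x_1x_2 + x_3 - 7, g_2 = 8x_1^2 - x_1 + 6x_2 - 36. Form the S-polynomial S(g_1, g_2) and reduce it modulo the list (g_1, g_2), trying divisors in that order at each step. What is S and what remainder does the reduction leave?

lcm(LM(g_1), LM(g_2)) = x_1^2x_2.
S = (lcm/LT(g_1))·g_1 − (lcm/LT(g_2))·g_2 = 1/8x_1x_2 + 1/3x_1x_3 - 3/4x_2^2 - 7/3x_1 + 9/2x_2.
Reduce S modulo (g_1, g_2) in that order:
  leading term x_1x_2: subtract (1/24)·g_1 from 1/8x_1x_2 + 1/3x_1x_3 - 3/4x_2^2 - 7/3x_1 + 9/2x_2 → 1/3x_1x_3 - 3/4x_2^2 - 7/3x_1 + 9/2x_2 - 1/24x_3 + 7/24
  leading term x_1x_3: no divisor's leading term divides it; move 1/3x_1x_3 to the remainder.
  leading term x_2^2: no divisor's leading term divides it; move -3/4x_2^2 to the remainder.
  leading term x_1: no divisor's leading term divides it; move -7/3x_1 to the remainder.
  leading term x_2: no divisor's leading term divides it; move 9/2x_2 to the remainder.
  leading term x_3: no divisor's leading term divides it; move -1/24x_3 to the remainder.
  leading term 1: no divisor's leading term divides it; move 7/24 to the remainder.
The remainder 1/3x_1x_3 - 3/4x_2^2 - 7/3x_1 + 9/2x_2 - 1/24x_3 + 7/24 is nonzero, so it would be added as the next basis element.
An S-polynomial is built so that the two leading terms cancel; whether anything survives reduction is exactly the Gröbner-basis criterion.

S(g_1, g_2) = 1/8x_1x_2 + 1/3x_1x_3 - 3/4x_2^2 - 7/3x_1 + 9/2x_2; remainder on division = 1/3x_1x_3 - 3/4x_2^2 - 7/3x_1 + 9/2x_2 - 1/24x_3 + 7/24.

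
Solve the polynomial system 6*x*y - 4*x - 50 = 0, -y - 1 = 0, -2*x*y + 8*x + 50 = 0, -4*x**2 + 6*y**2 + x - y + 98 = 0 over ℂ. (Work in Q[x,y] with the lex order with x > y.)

Compute a lex Gröbner basis by Buchberger's algorithm.
f_1 = 6*x*y - 4*x - 50, LT = x*y.
f_2 = -y - 1, LT = y.
f_3 = -2*x*y + 8*x + 50, LT = x*y.
f_4 = -4*x**2 + x + 6*y**2 - y + 98, LT = x**2.

S(f_1,f_2): lcm = x*y. S = -5/3*x - 25/3.
  leading term x: no divisor's leading term divides it; move -5/3*x to the remainder.
  leading term 1: no divisor's leading term divides it; move -25/3 to the remainder.
  remainder -5/3*x - 25/3 ≠ 0; add h_5 = -5/3*x - 25/3 to the basis.

S(f_1,f_3): lcm = x*y. S = 10/3*x + 50/3.
  leading term x: subtract (-2)·h_5 from 10/3*x + 50/3 → 0
  remainder 0.

S(f_1,f_4): lcm = x**2*y. S = -2/3*x**2 + 1/4*x*y - 25/3*x + 3/2*y**3 - 1/4*y**2 + 49/2*y.
  leading term x**2: subtract (1/6)·f_4 from -2/3*x**2 + 1/4*x*y - 25/3*x + 3/2*y**3 - 1/4*y**2 + 49/2*y → 1/4*x*y - 17/2*x + 3/2*y**3 - 5/4*y**2 + 74/3*y - 49/3
  leading term x*y: subtract (1/24)·f_1 from 1/4*x*y - 17/2*x + 3/2*y**3 - 5/4*y**2 + 74/3*y - 49/3 → -25/3*x + 3/2*y**3 - 5/4*y**2 + 74/3*y - 57/4
  leading term x: subtract (5)·h_5 from -25/3*x + 3/2*y**3 - 5/4*y**2 + 74/3*y - 57/4 → 3/2*y**3 - 5/4*y**2 + 74/3*y + 329/12
  leading term y**3: subtract (-3/2*y**2)·f_2 from 3/2*y**3 - 5/4*y**2 + 74/3*y + 329/12 → -11/4*y**2 + 74/3*y + 329/12
  leading term y**2: subtract (11/4*y)·f_2 from -11/4*y**2 + 74/3*y + 329/12 → 329/12*y + 329/12
  leading term y: subtract (-329/12)·f_2 from 329/12*y + 329/12 → 0
  remainder 0.

S(f_2,f_3): lcm = x*y. S = 5*x + 25.
  leading term x: subtract (-3)·h_5 from 5*x + 25 → 0
  remainder 0.

S(f_2,f_4): leading monomials are coprime, so the S-polynomial reduces to 0 (Buchberger's first criterion).
S(f_3,f_4): lcm = x**2*y. S = -4*x**2 + 1/4*x*y - 25*x + 3/2*y**3 - 1/4*y**2 + 49/2*y.
  leading term x**2: subtract (1)·f_4 from -4*x**2 + 1/4*x*y - 25*x + 3/2*y**3 - 1/4*y**2 + 49/2*y → 1/4*x*y - 26*x + 3/2*y**3 - 25/4*y**2 + 51/2*y - 98
  leading term x*y: subtract (1/24)·f_1 from 1/4*x*y - 26*x + 3/2*y**3 - 25/4*y**2 + 51/2*y - 98 → -155/6*x + 3/2*y**3 - 25/4*y**2 + 51/2*y - 1151/12
  leading term x: subtract (31/2)·h_5 from -155/6*x + 3/2*y**3 - 25/4*y**2 + 51/2*y - 1151/12 → 3/2*y**3 - 25/4*y**2 + 51/2*y + 133/4
  leading term y**3: subtract (-3/2*y**2)·f_2 from 3/2*y**3 - 25/4*y**2 + 51/2*y + 133/4 → -31/4*y**2 + 51/2*y + 133/4
  leading term y**2: subtract (31/4*y)·f_2 from -31/4*y**2 + 51/2*y + 133/4 → 133/4*y + 133/4
  leading term y: subtract (-133/4)·f_2 from 133/4*y + 133/4 → 0
  remainder 0.

S(f_1,h_5): lcm = x*y. S = -2/3*x - 5*y - 25/3.
  leading term x: subtract (2/5)·h_5 from -2/3*x - 5*y - 25/3 → -5*y - 5
  leading term y: subtract (5)·f_2 from -5*y - 5 → 0
  remainder 0.

S(f_2,h_5): leading monomials are coprime, so the S-polynomial reduces to 0 (Buchberger's first criterion).
S(f_3,h_5): lcm = x*y. S = -4*x - 5*y - 25.
  leading term x: subtract (12/5)·h_5 from -4*x - 5*y - 25 → -5*y - 5
  leading term y: subtract (5)·f_2 from -5*y - 5 → 0
  remainder 0.

S(f_4,h_5): lcm = x**2. S = -21/4*x - 3/2*y**2 + 1/4*y - 49/2.
  leading term x: subtract (63/20)·h_5 from -21/4*x - 3/2*y**2 + 1/4*y - 49/2 → -3/2*y**2 + 1/4*y + 7/4
  leading term y**2: subtract (3/2*y)·f_2 from -3/2*y**2 + 1/4*y + 7/4 → 7/4*y + 7/4
  leading term y: subtract (-7/4)·f_2 from 7/4*y + 7/4 → 0
  remainder 0.

Every S-polynomial of the final basis reduces to 0, so we have a Gröbner basis.
Inter-reduce: drop elements whose leading term is divisible by another's, tail-reduce, and make monic.
Reduced Gröbner basis: {x + 5, y + 1}.

Elimination: the polynomial y + 1 lies in the elimination ideal for y, so y ∈ {-1}. For each such y, the remaining basis elements (now univariate) give the rest of the solution.
  y = -1: the earlier basis element becomes x + 5 = 0, giving x = -5 — point (-5, -1).

{(-5, -1)}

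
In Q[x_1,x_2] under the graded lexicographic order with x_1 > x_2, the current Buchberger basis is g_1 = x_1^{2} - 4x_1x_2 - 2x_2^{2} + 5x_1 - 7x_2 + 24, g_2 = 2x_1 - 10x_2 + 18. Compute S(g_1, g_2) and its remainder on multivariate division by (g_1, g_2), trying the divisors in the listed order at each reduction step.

lcm(LM(g_1), LM(g_2)) = x_1^{2}.
S = (lcm/LT(g_1))·g_1 − (lcm/LT(g_2))·g_2 = x_1x_2 - 2x_2^{2} - 4x_1 - 7x_2 + 24.
Reduce S modulo (g_1, g_2) in that order:
  leading term x_1x_2: subtract (\tfrac{1}{2}x_2)·g_2 from x_1x_2 - 2x_2^{2} - 4x_1 - 7x_2 + 24 → 3x_2^{2} - 4x_1 - 16x_2 + 24
  leading term x_2^{2}: no divisor's leading term divides it; move 3x_2^{2} to the remainder.
  leading term x_1: subtract (-2)·g_2 from -4x_1 - 16x_2 + 24 → -36x_2 + 60
  leading term x_2: no divisor's leading term divides it; move -36x_2 to the remainder.
  leading term 1: no divisor's leading term divides it; move 60 to the remainder.
The remainder 3x_2^{2} - 36x_2 + 60 is nonzero, so it would be added as the next basis element.

S(g_1, g_2) = x_1x_2 - 2x_2^{2} - 4x_1 - 7x_2 + 24; remainder on division = 3x_2^{2} - 36x_2 + 60.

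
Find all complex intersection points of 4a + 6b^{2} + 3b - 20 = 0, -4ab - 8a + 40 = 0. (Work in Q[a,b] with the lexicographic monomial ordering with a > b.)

{(5, 0), (-9/4 + sqrt(561)/4, -5/4 + sqrt(561)/12), (-sqrt(561)/4 - 9/4, -sqrt(561)/12 - 5/4)}

Compute a lex Gröbner basis by Buchberger's algorithm.
f_1 = 4a + 6b^{2} + 3b - 20, LT = a.
f_2 = -4ab - 8a + 40, LT = ab.

S(f_1,f_2): lcm = ab. S = -2a + \tfrac{3}{2}b^{3} + \tfrac{3}{4}b^{2} - 5b + 10.
  leading term a: subtract (-\tfrac{1}{2})·f_1 from -2a + \tfrac{3}{2}b^{3} + \tfrac{3}{4}b^{2} - 5b + 10 → \tfrac{3}{2}b^{3} + \tfrac{15}{4}b^{2} - \tfrac{7}{2}b
  leading term b^{3}: no divisor's leading term divides it; move \tfrac{3}{2}b^{3} to the remainder.
  leading term b^{2}: no divisor's leading term divides it; move \tfrac{15}{4}b^{2} to the remainder.
  leading term b: no divisor's leading term divides it; move -\tfrac{7}{2}b to the remainder.
  remainder \tfrac{3}{2}b^{3} + \tfrac{15}{4}b^{2} - \tfrac{7}{2}b ≠ 0; add h_3 = \tfrac{3}{2}b^{3} + \tfrac{15}{4}b^{2} - \tfrac{7}{2}b to the basis.

The other S-polynomials (S(f_1,h_3), S(f_2,h_3)) all reduce to 0 modulo the current basis, so we have a Gröbner basis.
Inter-reduce: drop elements whose leading term is divisible by another's, tail-reduce, and make monic.
Reduced Gröbner basis: {a + \tfrac{3}{2}b^{2} + \tfrac{3}{4}b - 5, b^{3} + \tfrac{5}{2}b^{2} - \tfrac{7}{3}b}.

From the last basis element, b^{3} + \tfrac{5}{2}b^{2} - \tfrac{7}{3}b = 0, so b takes values in {0, -5/4 + sqrt(561)/12, -sqrt(561)/12 - 5/4}. Each choice, substituted upward through the basis, yields the corresponding point(s) of the solution set.
  b = 0: the earlier basis element becomes a - 5 = 0, giving a = 5 — point (5, 0).
  b = -5/4 + sqrt(561)/12: the earlier basis element becomes a - sqrt(561)/4 + 9/4 = 0, giving a = -9/4 + sqrt(561)/4 — point (-9/4 + sqrt(561)/4, -5/4 + sqrt(561)/12).
  b = -sqrt(561)/12 - 5/4: the earlier basis element becomes a + 9/4 + sqrt(561)/4 = 0, giving a = -sqrt(561)/4 - 9/4 — point (-sqrt(561)/4 - 9/4, -sqrt(561)/12 - 5/4).
Check: every point annihilates each of the original generators.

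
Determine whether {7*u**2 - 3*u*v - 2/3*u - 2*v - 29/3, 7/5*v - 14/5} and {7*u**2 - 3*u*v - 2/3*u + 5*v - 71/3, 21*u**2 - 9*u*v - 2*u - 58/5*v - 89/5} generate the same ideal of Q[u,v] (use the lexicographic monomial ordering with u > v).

Yes, the ideals are equal.

Equality of ideals is decidable: compute both reduced Gröbner bases (unique for the ordering) and check whether they agree.
Buchberger on the first generating set:
f_1 = 7*u**2 - 3*u*v - 2/3*u - 2*v - 29/3, LT = u**2.
f_2 = 7/5*v - 14/5, LT = v.

The S-polynomials (S(f_1,f_2)) all reduce to 0 modulo the current basis, so we have a Gröbner basis.
Inter-reduce: drop elements whose leading term is divisible by another's, tail-reduce, and make monic.
Reduced Gröbner basis: {u**2 - 20/21*u - 41/21, v - 2}.

Buchberger on the second generating set:
h_1 = 7*u**2 - 3*u*v - 2/3*u + 5*v - 71/3, LT = u**2.
h_2 = 21*u**2 - 9*u*v - 2*u - 58/5*v - 89/5, LT = u**2.

S(h_1,h_2): lcm = u**2. S = 19/15*v - 38/15.
  leading term v: no divisor's leading term divides it; move 19/15*v to the remainder.
  leading term 1: no divisor's leading term divides it; move -38/15 to the remainder.
  remainder 19/15*v - 38/15 ≠ 0; add k_3 = 19/15*v - 38/15 to the basis.

The other S-polynomials (S(h_1,k_3), S(h_2,k_3)) all reduce to 0 modulo the current basis, so we have a Gröbner basis.
Inter-reduce: drop elements whose leading term is divisible by another's, tail-reduce, and make monic.
Reduced Gröbner basis: {u**2 - 20/21*u - 41/21, v - 2}.

Same reduced basis, so the two generating sets span the same ideal.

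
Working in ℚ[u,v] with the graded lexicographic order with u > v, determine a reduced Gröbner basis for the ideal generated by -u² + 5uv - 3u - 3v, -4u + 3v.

G = {v² - 28/17v, u - ¾v}

f_1 = -u² + 5uv - 3u - 3v, LT = u².
f_2 = -4u + 3v, LT = u.

S(f_1,f_2): lcm = u². S = -17/4uv + 3u + 3v.
  leading term uv: subtract (17/16v)·f_2 from -17/4uv + 3u + 3v → -51/16v² + 3u + 3v
  leading term v²: no divisor's leading term divides it; move -51/16v² to the remainder.
  leading term u: subtract (-¾)·f_2 from 3u + 3v → 21/4v
  leading term v: no divisor's leading term divides it; move 21/4v to the remainder.
  remainder -51/16v² + 21/4v ≠ 0; add g_3 = -51/16v² + 21/4v to the basis.

S(f_1,g_3): leading monomials are coprime, so the S-polynomial reduces to 0 (Buchberger's first criterion).
S(f_2,g_3): leading monomials are coprime, so the S-polynomial reduces to 0 (Buchberger's first criterion).
Every S-polynomial of the final basis reduces to 0, so we have a Gröbner basis.
Inter-reduce: drop elements whose leading term is divisible by another's, tail-reduce, and make monic.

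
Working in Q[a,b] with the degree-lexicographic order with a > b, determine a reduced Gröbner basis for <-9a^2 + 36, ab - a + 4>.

f_1 = -9a^2 + 36, LT = a^2.
f_2 = ab - a + 4, LT = ab.

S(f_1,f_2): lcm = a^2b. S = a^2 - 4a - 4b.
  leading term a^2: subtract (-1/9)·f_1 from a^2 - 4a - 4b → -4a - 4b + 4
  leading term a: no divisor's leading term divides it; move -4a to the remainder.
  leading term b: no divisor's leading term divides it; move -4b to the remainder.
  leading term 1: no divisor's leading term divides it; move 4 to the remainder.
  remainder -4a - 4b + 4 ≠ 0; add g_3 = -4a - 4b + 4 to the basis.

S(f_2,g_3): lcm = ab. S = -b^2 - a + b + 4.
  leading term b^2: no divisor's leading term divides it; move -b^2 to the remainder.
  leading term a: subtract (1/4)·g_3 from -a + b + 4 → 2b + 3
  leading term b: no divisor's leading term divides it; move 2b to the remainder.
  leading term 1: no divisor's leading term divides it; move 3 to the remainder.
  remainder -b^2 + 2b + 3 ≠ 0; add g_4 = -b^2 + 2b + 3 to the basis.

The other S-polynomials (S(f_1,g_3), S(f_1,g_4), S(f_2,g_4), S(g_3,g_4)) all reduce to 0 modulo the current basis, so we have a Gröbner basis.
Inter-reduce: drop elements whose leading term is divisible by another's, tail-reduce, and make monic.

G = {b^2 - 2b - 3, a + b - 1}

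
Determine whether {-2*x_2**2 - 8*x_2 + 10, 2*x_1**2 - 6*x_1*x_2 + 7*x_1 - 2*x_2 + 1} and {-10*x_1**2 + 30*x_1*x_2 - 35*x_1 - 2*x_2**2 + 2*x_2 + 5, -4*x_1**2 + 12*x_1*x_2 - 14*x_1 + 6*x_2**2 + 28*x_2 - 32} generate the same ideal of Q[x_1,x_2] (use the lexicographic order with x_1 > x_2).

Yes, the ideals are equal.

For a fixed monomial order, each ideal has a unique reduced Gröbner basis; comparing bases decides equality.
Buchberger on the first generating set:
f_1 = -2*x_2**2 - 8*x_2 + 10, LT = x_2**2.
f_2 = 2*x_1**2 - 6*x_1*x_2 + 7*x_1 - 2*x_2 + 1, LT = x_1**2.

S(f_1,f_2): leading monomials are coprime, so the S-polynomial reduces to 0 (Buchberger's first criterion).
Every S-polynomial of the final basis reduces to 0, so we have a Gröbner basis.
Inter-reduce: drop elements whose leading term is divisible by another's, tail-reduce, and make monic.
Reduced Gröbner basis: {x_1**2 - 3*x_1*x_2 + 7/2*x_1 - x_2 + 1/2, x_2**2 + 4*x_2 - 5}.

Buchberger on the second generating set:
h_1 = -10*x_1**2 + 30*x_1*x_2 - 35*x_1 - 2*x_2**2 + 2*x_2 + 5, LT = x_1**2.
h_2 = -4*x_1**2 + 12*x_1*x_2 - 14*x_1 + 6*x_2**2 + 28*x_2 - 32, LT = x_1**2.

S(h_1,h_2): lcm = x_1**2. S = 17/10*x_2**2 + 34/5*x_2 - 17/2.
  leading term x_2**2: no divisor's leading term divides it; move 17/10*x_2**2 to the remainder.
  leading term x_2: no divisor's leading term divides it; move 34/5*x_2 to the remainder.
  leading term 1: no divisor's leading term divides it; move -17/2 to the remainder.
  remainder 17/10*x_2**2 + 34/5*x_2 - 17/2 ≠ 0; add k_3 = 17/10*x_2**2 + 34/5*x_2 - 17/2 to the basis.

S(h_1,k_3): leading monomials are coprime, so the S-polynomial reduces to 0 (Buchberger's first criterion).
S(h_2,k_3): leading monomials are coprime, so the S-polynomial reduces to 0 (Buchberger's first criterion).
Every S-polynomial of the final basis reduces to 0, so we have a Gröbner basis.
Inter-reduce: drop elements whose leading term is divisible by another's, tail-reduce, and make monic.
Reduced Gröbner basis: {x_1**2 - 3*x_1*x_2 + 7/2*x_1 - x_2 + 1/2, x_2**2 + 4*x_2 - 5}.

The two bases agree; hence the ideals are identical.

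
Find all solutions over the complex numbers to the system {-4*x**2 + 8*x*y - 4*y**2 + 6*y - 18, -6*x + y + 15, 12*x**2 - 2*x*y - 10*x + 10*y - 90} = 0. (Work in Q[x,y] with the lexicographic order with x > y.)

Compute a lex Gröbner basis by Buchberger's algorithm.
f_1 = -4*x**2 + 8*x*y - 4*y**2 + 6*y - 18, LT = x**2.
f_2 = -6*x + y + 15, LT = x.
f_3 = 12*x**2 - 2*x*y - 10*x + 10*y - 90, LT = x**2.

S(f_1,f_2): lcm = x**2. S = -11/6*x*y + 5/2*x + y**2 - 3/2*y + 9/2.
  reduce S modulo (f_1, f_2, f_3):
  remainder 25/36*y**2 - 17/3*y + 43/4 ≠ 0; add h_4 = 25/36*y**2 - 17/3*y + 43/4 to the basis.

S(f_1,f_3): lcm = x**2. S = -11/6*x*y + 5/6*x + y**2 - 7/3*y + 12.
  reduce S modulo (f_1, f_2, f_3, h_4):
  remainder -10/9*y + 10/3 ≠ 0; add h_5 = -10/9*y + 10/3 to the basis.

The other S-polynomials (S(f_2,f_3), S(f_1,h_4), S(f_2,h_4), S(f_3,h_4), S(f_1,h_5), S(f_2,h_5), S(f_3,h_5), S(h_4,h_5)) all reduce to 0 modulo the current basis, so we have a Gröbner basis.
Inter-reduce: drop elements whose leading term is divisible by another's, tail-reduce, and make monic.
Reduced Gröbner basis: {x - 3, y - 3}.

A lex Gröbner basis eliminates variables successively. Here y - 3 depends only on y, with roots {3}; lifting each root through the earlier basis elements recovers the full solutions.
  y = 3: the earlier basis element becomes x - 3 = 0, giving x = 3 — point (3, 3).

{(3, 3)}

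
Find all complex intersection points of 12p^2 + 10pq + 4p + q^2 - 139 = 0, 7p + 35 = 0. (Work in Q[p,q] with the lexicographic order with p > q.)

Compute a lex Gröbner basis by Buchberger's algorithm.
f_1 = 12p^2 + 10pq + 4p + q^2 - 139, LT = p^2.
f_2 = 7p + 35, LT = p.

S(f_1,f_2): lcm = p^2. S = 5/6pq - 14/3p + 1/12q^2 - 139/12.
  reduce S modulo (f_1, f_2):
  remainder 1/12q^2 - 25/6q + 47/4 ≠ 0; add h_3 = 1/12q^2 - 25/6q + 47/4 to the basis.

The other S-polynomials (S(f_1,h_3), S(f_2,h_3)) all reduce to 0 modulo the current basis, so we have a Gröbner basis.
Inter-reduce: drop elements whose leading term is divisible by another's, tail-reduce, and make monic.
Reduced Gröbner basis: {p + 5, q^2 - 50q + 141}.

Since the basis is lex-ordered, q^2 - 50q + 141 is univariate in q. Its roots are {3, 47}. Back-substituting each root into the other basis elements fixes the other coordinates.
  q = 3: the earlier basis element becomes p + 5 = 0, giving p = -5 — point (-5, 3).
  q = 47: the earlier basis element becomes p + 5 = 0, giving p = -5 — point (-5, 47).

{(-5, 3), (-5, 47)}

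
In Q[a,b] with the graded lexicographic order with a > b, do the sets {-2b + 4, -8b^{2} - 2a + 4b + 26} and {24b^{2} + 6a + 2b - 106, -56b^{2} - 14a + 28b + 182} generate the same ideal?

Equality of ideals is decidable: compute both reduced Gröbner bases (unique for the ordering) and check whether they agree.
Buchberger on the first generating set:
f_1 = -2b + 4, LT = b.
f_2 = -8b^{2} - 2a + 4b + 26, LT = b^{2}.

S(f_1,f_2): lcm = b^{2}. S = -\tfrac{1}{4}a - \tfrac{3}{2}b + \tfrac{13}{4}.
  leading term a: no divisor's leading term divides it; move -\tfrac{1}{4}a to the remainder.
  leading term b: subtract (\tfrac{3}{4})·f_1 from -\tfrac{3}{2}b + \tfrac{13}{4} → \tfrac{1}{4}
  leading term 1: no divisor's leading term divides it; move \tfrac{1}{4} to the remainder.
  remainder -\tfrac{1}{4}a + \tfrac{1}{4} ≠ 0; add g_3 = -\tfrac{1}{4}a + \tfrac{1}{4} to the basis.

The other S-polynomials (S(f_1,g_3), S(f_2,g_3)) all reduce to 0 modulo the current basis, so we have a Gröbner basis.
Inter-reduce: drop elements whose leading term is divisible by another's, tail-reduce, and make monic.
Reduced Gröbner basis: {a - 1, b - 2}.

Buchberger on the second generating set:
h_1 = 24b^{2} + 6a + 2b - 106, LT = b^{2}.
h_2 = -56b^{2} - 14a + 28b + 182, LT = b^{2}.

S(h_1,h_2): lcm = b^{2}. S = \tfrac{7}{12}b - \tfrac{7}{6}.
  leading term b: no divisor's leading term divides it; move \tfrac{7}{12}b to the remainder.
  leading term 1: no divisor's leading term divides it; move -\tfrac{7}{6} to the remainder.
  remainder \tfrac{7}{12}b - \tfrac{7}{6} ≠ 0; add k_3 = \tfrac{7}{12}b - \tfrac{7}{6} to the basis.

S(h_1,k_3): lcm = b^{2}. S = \tfrac{1}{4}a + \tfrac{25}{12}b - \tfrac{53}{12}.
  leading term a: no divisor's leading term divides it; move \tfrac{1}{4}a to the remainder.
  leading term b: subtract (\tfrac{25}{7})·k_3 from \tfrac{25}{12}b - \tfrac{53}{12} → -\tfrac{1}{4}
  leading term 1: no divisor's leading term divides it; move -\tfrac{1}{4} to the remainder.
  remainder \tfrac{1}{4}a - \tfrac{1}{4} ≠ 0; add k_4 = \tfrac{1}{4}a - \tfrac{1}{4} to the basis.

The other S-polynomials (S(h_2,k_3), S(h_1,k_4), S(h_2,k_4), S(k_3,k_4)) all reduce to 0 modulo the current basis, so we have a Gröbner basis.
Inter-reduce: drop elements whose leading term is divisible by another's, tail-reduce, and make monic.
Reduced Gröbner basis: {a - 1, b - 2}.

These coincide, so the ideals are equal.
The choice of monomial ordering does not affect the verdict — as long as both bases are computed under the same ordering, their equality decides ideal equality.

Yes, the ideals are equal.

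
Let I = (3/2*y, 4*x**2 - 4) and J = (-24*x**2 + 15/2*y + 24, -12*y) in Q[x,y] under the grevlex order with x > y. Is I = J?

Equality of ideals is decidable: compute both reduced Gröbner bases (unique for the ordering) and check whether they agree.
Buchberger on the first generating set:
f_1 = 3/2*y, LT = y.
f_2 = 4*x**2 - 4, LT = x**2.

The S-polynomials (S(f_1,f_2)) all reduce to 0 modulo the current basis, so we have a Gröbner basis.
Inter-reduce: drop elements whose leading term is divisible by another's, tail-reduce, and make monic.
Reduced Gröbner basis: {x**2 - 1, y}.

Buchberger on the second generating set:
h_1 = -24*x**2 + 15/2*y + 24, LT = x**2.
h_2 = -12*y, LT = y.

The S-polynomials (S(h_1,h_2)) all reduce to 0 modulo the current basis, so we have a Gröbner basis.
Inter-reduce: drop elements whose leading term is divisible by another's, tail-reduce, and make monic.
Reduced Gröbner basis: {x**2 - 1, y}.

Same reduced basis, so the two generating sets span the same ideal.
The same test decides containment: I ⊆ J iff every generator of I reduces to 0 modulo a Gröbner basis of J.

Yes, the ideals are equal.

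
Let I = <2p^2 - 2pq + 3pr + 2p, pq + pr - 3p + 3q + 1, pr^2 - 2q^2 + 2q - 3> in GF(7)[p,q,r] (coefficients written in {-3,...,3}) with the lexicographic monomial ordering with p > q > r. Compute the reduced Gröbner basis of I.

This is the nonlinear analogue of row-reducing a linear system.

f_1 = 2p^2 - 2pq + 3pr + 2p, LT = p^2.
f_2 = pq + pr - 3p + 3q + 1, LT = pq.
f_3 = pr^2 - 2q^2 + 2q - 3, LT = pr^2.

S(f_1,f_2): lcm = p^2q. S = -p^2r + 3p^2 - pq^2 - 2pqr - 2pq - p.
  reduce S modulo (f_1, f_2, f_3):
  remainder 3pr - 3p + 3q^2 - qr + 2r + 2 ≠ 0; add g_4 = 3pr - 3p + 3q^2 - qr + 2r + 2 to the basis.

S(f_1,f_3): lcm = p^2r^2. S = 2pq^2 - pqr^2 - 2pq - 2pr^3 + pr^2 + 3p.
  reduce S modulo (f_1, f_2, f_3, g_4):
  remainder -2p - 2q^2r - 3q^2 + 3qr^2 + r^2 + r - 2 ≠ 0; add g_5 = -2p - 2q^2r - 3q^2 + 3qr^2 + r^2 + r - 2 to the basis.

S(f_2,f_3): lcm = pqr^2. S = pr^3 - 3pr^2 + 2q^3 - 2q^2 + 3qr^2 + 3q + r^2.
  reduce S modulo (f_1, f_2, f_3, g_4, g_5):
  remainder 2q^3 + 2q^2r - q^2 + 3qr^2 - 2qr + 2q + r^2 + 3r - 2 ≠ 0; add g_6 = 2q^3 + 2q^2r - q^2 + 3qr^2 - 2qr + 2q + r^2 + 3r - 2 to the basis.

S(f_3,g_4): lcm = pr^2. S = pr - q^2r - 2q^2 - 2qr^2 + 2q - 3r^2 - 3r - 3.
  reduce S modulo (f_1, f_2, f_3, g_4, g_5, g_6):
  remainder -2q^2r - q^2 + 3qr^2 - 2qr + 2q + r^2 - 2r ≠ 0; add g_7 = -2q^2r - q^2 + 3qr^2 - 2qr + 2q + r^2 - 2r to the basis.

S(f_2,g_5): lcm = pq. S = pr - 3p - q^3r + 2q^3 - 2q^2r^2 - 3qr^2 - 3qr + 2q + 1.
  reduce S modulo (f_1, f_2, f_3, g_4, g_5, g_6, g_7):
  remainder 3q^2 - 2qr^2 - 3qr - 3r^2 - r + 2 ≠ 0; add g_8 = 3q^2 - 2qr^2 - 3qr - 3r^2 - r + 2 to the basis.

S(f_3,g_5): lcm = pr^2. S = -q^2r^3 + 2q^2r^2 - 2q^2 - 2qr^4 + 2q - 3r^4 - 3r^3 - r^2 - 3.
  reduce S modulo (f_1, f_2, f_3, g_4, g_5, g_6, g_7, g_8):
  remainder 3qr^3 + qr^2 - 2qr - q + r^3 - 2r^2 - 3r + 2 ≠ 0; add g_9 = 3qr^3 + qr^2 - 2qr - q + r^3 - 2r^2 - 3r + 2 to the basis.

The other S-polynomials (S(f_1,g_4), S(f_2,g_4), S(f_1,g_5), S(g_4,g_5), S(f_1,g_6), S(f_2,g_6), S(f_3,g_6), S(g_4,g_6), S(g_5,g_6), S(f_1,g_7), S(f_2,g_7), S(f_3,g_7), S(g_4,g_7), S(g_5,g_7), S(g_6,g_7), S(f_1,g_8), S(f_2,g_8), S(f_3,g_8), S(g_4,g_8), S(g_5,g_8), S(g_6,g_8), S(g_7,g_8), S(f_1,g_9), S(f_2,g_9), S(f_3,g_9), S(g_4,g_9), S(g_5,g_9), S(g_6,g_9), S(g_7,g_9), S(g_8,g_9)) all reduce to 0 modulo the current basis, so we have a Gröbner basis.
Inter-reduce: drop elements whose leading term is divisible by another's, tail-reduce, and make monic.

G = {p + 3qr^2 + q + r^2 - 2, q^2 - 3qr^2 - qr - r^2 + 2r + 3, qr^3 - 2qr^2 - 3qr + 2q - 2r^3 - 3r^2 - r + 3}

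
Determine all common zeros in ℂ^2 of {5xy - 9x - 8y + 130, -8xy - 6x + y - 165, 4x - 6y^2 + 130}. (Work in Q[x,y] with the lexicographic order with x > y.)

Compute a lex Gröbner basis by Buchberger's algorithm.
f_1 = 5xy - 9x - 8y + 130, LT = xy.
f_2 = -8xy - 6x + y - 165, LT = xy.
f_3 = 4x - 6y^2 + 130, LT = x.

S(f_1,f_2): lcm = xy. S = -51/20x - 59/40y + 43/8.
  leading term x: subtract (-51/80)·f_3 from -51/20x - 59/40y + 43/8 → -153/40y^2 - 59/40y + 353/4
  leading term y^2: no divisor's leading term divides it; move -153/40y^2 to the remainder.
  leading term y: no divisor's leading term divides it; move -59/40y to the remainder.
  leading term 1: no divisor's leading term divides it; move 353/4 to the remainder.
  remainder -153/40y^2 - 59/40y + 353/4 ≠ 0; add h_4 = -153/40y^2 - 59/40y + 353/4 to the basis.

S(f_1,f_3): lcm = xy. S = -9/5x + 3/2y^3 - 341/10y + 26.
  leading term x: subtract (-9/20)·f_3 from -9/5x + 3/2y^3 - 341/10y + 26 → 3/2y^3 - 27/10y^2 - 341/10y + 169/2
  leading term y^3: subtract (-20/51y)·h_4 from 3/2y^3 - 27/10y^2 - 341/10y + 169/2 → -836/255y^2 + 259/510y + 169/2
  leading term y^2: subtract (6688/7803)·h_4 from -836/255y^2 + 259/510y + 169/2 → 27655/15606y + 138275/15606
  leading term y: no divisor's leading term divides it; move 27655/15606y to the remainder.
  leading term 1: no divisor's leading term divides it; move 138275/15606 to the remainder.
  remainder 27655/15606y + 138275/15606 ≠ 0; add h_5 = 27655/15606y + 138275/15606 to the basis.

The other S-polynomials (S(f_2,f_3), S(f_1,h_4), S(f_2,h_4), S(f_3,h_4), S(f_1,h_5), S(f_2,h_5), S(f_3,h_5), S(h_4,h_5)) all reduce to 0 modulo the current basis, so we have a Gröbner basis.
Inter-reduce: drop elements whose leading term is divisible by another's, tail-reduce, and make monic.
Reduced Gröbner basis: {x - 5, y + 5}.

The lex basis is triangular: the last element involves only y. Solving y + 5 = 0 gives y ∈ {-5}; substituting each value into the earlier elements determines the remaining variables.
  y = -5: the earlier basis element becomes x - 5 = 0, giving x = 5 — point (5, -5).
Substituting each solution back into the original system confirms all equations vanish.

{(5, -5)}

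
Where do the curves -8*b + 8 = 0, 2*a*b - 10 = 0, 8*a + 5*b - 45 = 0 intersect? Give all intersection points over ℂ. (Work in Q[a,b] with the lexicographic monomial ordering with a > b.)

Compute a lex Gröbner basis by Buchberger's algorithm.
f_1 = -8*b + 8, LT = b.
f_2 = 2*a*b - 10, LT = a*b.
f_3 = 8*a + 5*b - 45, LT = a.

The S-polynomials (S(f_1,f_2), S(f_1,f_3), S(f_2,f_3)) all reduce to 0 modulo the current basis, so we have a Gröbner basis.
Inter-reduce: drop elements whose leading term is divisible by another's, tail-reduce, and make monic.
Reduced Gröbner basis: {a - 5, b - 1}.

From the last basis element, b - 1 = 0, so b takes values in {1}. Each choice, substituted upward through the basis, yields the corresponding point(s) of the solution set.
  b = 1: the earlier basis element becomes a - 5 = 0, giving a = 5 — point (5, 1).

{(5, 1)}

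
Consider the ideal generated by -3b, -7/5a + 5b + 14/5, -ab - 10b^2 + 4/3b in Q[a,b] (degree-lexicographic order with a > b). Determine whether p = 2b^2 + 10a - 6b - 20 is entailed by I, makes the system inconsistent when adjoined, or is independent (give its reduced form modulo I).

First compute the reduced Gröbner basis of I by Buchberger's algorithm.
f_1 = -3b, LT = b.
f_2 = -7/5a + 5b + 14/5, LT = a.
f_3 = -ab - 10b^2 + 4/3b, LT = ab.

The S-polynomials (S(f_1,f_2), S(f_1,f_3), S(f_2,f_3)) all reduce to 0 modulo the current basis, so we have a Gröbner basis.
Inter-reduce: drop elements whose leading term is divisible by another's, tail-reduce, and make monic.
Reduced Gröbner basis: {a - 2, b}.
Label its elements g_1 = a - 2, g_2 = b.

Reduce p = 2b^2 + 10a - 6b - 20 modulo G:
  leading term b^2: subtract (2b)·g_2 from 2b^2 + 10a - 6b - 20 → 10a - 6b - 20
  leading term a: subtract (10)·g_1 from 10a - 6b - 20 → -6b
  leading term b: subtract (-6)·g_2 from -6b → 0
  normal form = 0.
Since the normal form is 0, p ∈ I.

2b^2 + 10a - 6b - 20 lies in I (it reduces to 0).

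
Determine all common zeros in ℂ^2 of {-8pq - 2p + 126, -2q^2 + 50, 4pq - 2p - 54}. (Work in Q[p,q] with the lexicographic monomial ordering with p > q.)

Compute a lex Gröbner basis by Buchberger's algorithm.
f_1 = -8pq - 2p + 126, LT = pq.
f_2 = -2q^2 + 50, LT = q^2.
f_3 = 4pq - 2p - 54, LT = pq.

S(f_1,f_2): lcm = pq^2. S = 1/4pq + 25p - 63/4q.
  reduce S modulo (f_1, f_2, f_3):
  remainder 399/16p - 63/4q + 63/16 ≠ 0; add h_4 = 399/16p - 63/4q + 63/16 to the basis.

S(f_1,f_3): lcm = pq. S = 3/4p - 9/4.
  reduce S modulo (f_1, f_2, f_3, h_4):
  remainder 9/19q - 45/19 ≠ 0; add h_5 = 9/19q - 45/19 to the basis.

The other S-polynomials (S(f_2,f_3), S(f_1,h_4), S(f_2,h_4), S(f_3,h_4), S(f_1,h_5), S(f_2,h_5), S(f_3,h_5), S(h_4,h_5)) all reduce to 0 modulo the current basis, so we have a Gröbner basis.
Inter-reduce: drop elements whose leading term is divisible by another's, tail-reduce, and make monic.
Reduced Gröbner basis: {p - 3, q - 5}.

From the last basis element, q - 5 = 0, so q takes values in {5}. Each choice, substituted upward through the basis, yields the corresponding point(s) of the solution set.
  q = 5: the earlier basis element becomes p - 3 = 0, giving p = 3 — point (3, 5).

{(3, 5)}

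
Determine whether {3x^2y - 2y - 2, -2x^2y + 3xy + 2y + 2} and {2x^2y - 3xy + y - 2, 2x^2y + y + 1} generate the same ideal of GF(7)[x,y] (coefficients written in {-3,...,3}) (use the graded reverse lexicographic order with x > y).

No, the ideals differ.

Since reduced Gröbner bases are canonical representatives of ideals under a given ordering, it suffices to compute and compare them.
Buchberger on the first generating set:
f_1 = 3x^2y - 2y - 2, LT = x^2y.
f_2 = -2x^2y + 3xy + 2y + 2, LT = x^2y.

S(f_1,f_2): lcm = x^2y. S = -2xy - 2y - 2.
  reduce S modulo (f_1, f_2):
  remainder -2xy - 2y - 2 ≠ 0; add g_3 = -2xy - 2y - 2 to the basis.

S(f_1,g_3): lcm = x^2y. S = -xy - x - 3y - 3.
  reduce S modulo (f_1, f_2, g_3):
  remainder -x - 2y - 2 ≠ 0; add g_4 = -x - 2y - 2 to the basis.

S(f_1,g_4): lcm = x^2y. S = -2xy^2 - 2xy - 3y - 3.
  reduce S modulo (f_1, f_2, g_3, g_4):
  remainder 2y^2 + y - 1 ≠ 0; add g_5 = 2y^2 + y - 1 to the basis.

The other S-polynomials (S(f_2,g_3), S(f_2,g_4), S(g_3,g_4), S(f_1,g_5), S(f_2,g_5), S(g_3,g_5), S(g_4,g_5)) all reduce to 0 modulo the current basis, so we have a Gröbner basis.
Inter-reduce: drop elements whose leading term is divisible by another's, tail-reduce, and make monic.
Reduced Gröbner basis: {y^2 - 3y + 3, x + 2y + 2}.

Buchberger on the second generating set:
h_1 = 2x^2y - 3xy + y - 2, LT = x^2y.
h_2 = 2x^2y + y + 1, LT = x^2y.

S(h_1,h_2): lcm = x^2y. S = 2xy + 2.
  reduce S modulo (h_1, h_2):
  remainder 2xy + 2 ≠ 0; add k_3 = 2xy + 2 to the basis.

S(h_1,k_3): lcm = x^2y. S = 2xy - x - 3y - 1.
  reduce S modulo (h_1, h_2, k_3):
  remainder -x - 3y - 3 ≠ 0; add k_4 = -x - 3y - 3 to the basis.

S(k_3,k_4): lcm = xy. S = -3y^2 - 3y + 1.
  reduce S modulo (h_1, h_2, k_3, k_4):
  remainder -3y^2 - 3y + 1 ≠ 0; add k_5 = -3y^2 - 3y + 1 to the basis.

The other S-polynomials (S(h_2,k_3), S(h_1,k_4), S(h_2,k_4), S(h_1,k_5), S(h_2,k_5), S(k_3,k_5), S(k_4,k_5)) all reduce to 0 modulo the current basis, so we have a Gröbner basis.
Inter-reduce: drop elements whose leading term is divisible by another's, tail-reduce, and make monic.
Reduced Gröbner basis: {y^2 + y + 2, x + 3y + 3}.

Since the reduced bases disagree, the two ideals are not the same.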